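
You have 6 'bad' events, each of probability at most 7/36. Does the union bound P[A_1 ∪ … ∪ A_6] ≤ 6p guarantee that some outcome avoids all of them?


Union bound: P[∪_{i=1}^{6} A_i] ≤ Σ_i P[A_i] ≤ 6·p = 6·(7/36) = 7/6.
Numerically: 7/6 ≈ 1.166667.
Is 7/6 < 1? NO.
Since the bound 7/6 is ≥ 1, the union bound is uninformative here; it does NOT by itself certify existence.

6·p = 7/6 ≈ 1.166667; existence NOT certified by the union bound.


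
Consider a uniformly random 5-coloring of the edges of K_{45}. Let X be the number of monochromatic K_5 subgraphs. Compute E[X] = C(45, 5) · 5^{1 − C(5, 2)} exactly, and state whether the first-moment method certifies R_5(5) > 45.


E[X] = C(45, 5) · 5^{1 − 10} = 1221759 · 5^{−9} = 1221759/1953125.
As a reduced fraction: E[X] = 1221759/1953125 ≈ 0.6255406.
Is E[X] < 1? YES.
Since E[X] < 1, there exists a 5-coloring of K_{45} with no monochromatic K_5; hence R_5(5) > 45.

E[X] = 1221759/1953125 ≈ 0.6255406; E[X] < 1, so R_5(5) > 45.


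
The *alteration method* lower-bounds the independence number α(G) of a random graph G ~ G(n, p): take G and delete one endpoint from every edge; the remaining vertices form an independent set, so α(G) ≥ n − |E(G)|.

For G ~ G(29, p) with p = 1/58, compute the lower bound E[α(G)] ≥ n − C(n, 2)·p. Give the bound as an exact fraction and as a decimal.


E[|E(G)|] = C(29, 2)·p = 406 · (1/58) = 7.
E[α(G)] ≥ n − E[|E(G)|] = 29 − 7 = 22.
Numerically: ≈ 22.00000.
(This is only a lower bound; the true E[α(G)] may be larger.)

E[α(G)] ≥ 22 ≈ 22.00000.


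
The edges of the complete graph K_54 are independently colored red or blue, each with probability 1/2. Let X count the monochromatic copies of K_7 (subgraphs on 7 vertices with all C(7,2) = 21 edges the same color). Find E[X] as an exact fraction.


Let X = Σ_S X_S over the C(54, 7) = 177100560 subsets S of size 7, where X_S = 1 if the K_7 on S is monochromatic.
For a fixed S, the K_7 on S has C(7, 2) = 21 edges. P[all 21 edges red] = (1/2)^21, and likewise for blue, so P[monochromatic] = 2·(1/2)^21 = 2^{1 − 21} = 1/1048576.
By linearity of expectation: E[X] = C(54, 7) · 2^{1 − 21} = 177100560 · 1/1048576 = 11068785/65536.
Numerically: E[X] ≈ 168.896255.

E[X] = C(54,7)·2^(1−C(7,2)) = 11068785/65536 ≈ 168.896255.


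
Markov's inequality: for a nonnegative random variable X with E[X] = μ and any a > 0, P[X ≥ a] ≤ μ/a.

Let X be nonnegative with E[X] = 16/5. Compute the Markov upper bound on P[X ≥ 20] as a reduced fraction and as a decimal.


μ = E[X] = 16/5, a = 20.
Markov: P[X ≥ 20] ≤ μ/a = (16/5)/20 = 4/25.
Numerically: ≈ 0.160.
(Since a = 20 > μ = 3.200, the bound 4/25 is < 1 and informative.)

P[X ≥ 20] ≤ 4/25 ≈ 0.160.


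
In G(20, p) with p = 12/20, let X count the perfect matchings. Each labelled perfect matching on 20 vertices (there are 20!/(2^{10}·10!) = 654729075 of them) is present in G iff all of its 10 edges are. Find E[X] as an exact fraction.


K_20 has 20!/(2^{10}·10!) = 654729075 labelled perfect matchings.
For each such perfect matching H, let X_H = 1 if all 10 edges of H are present in G. Then P[X_H = 1] = p^{10} = (3/5)^{10} = 59049/9765625.
By linearity: E[X] = Σ_H E[X_H] = 654729075 · p^{10} = 654729075 · 59049/9765625 = 1546443885987/390625.
Numerically: E[X] ≈ 3.96e+06.

E[X] = 654729075 · (3/5)^{10} = 1546443885987/390625 ≈ 3.96e+06.


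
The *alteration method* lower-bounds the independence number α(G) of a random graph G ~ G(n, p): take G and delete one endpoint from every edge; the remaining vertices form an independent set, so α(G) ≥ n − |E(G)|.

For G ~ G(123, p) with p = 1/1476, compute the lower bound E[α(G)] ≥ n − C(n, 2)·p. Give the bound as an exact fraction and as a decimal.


E[|E(G)|] = C(123, 2)·p = 7503 · (1/1476) = 61/12.
E[α(G)] ≥ n − E[|E(G)|] = 123 − 61/12 = 1415/12.
Numerically: ≈ 117.916667.
(This is only a lower bound; the true E[α(G)] may be larger.)

E[α(G)] ≥ 1415/12 ≈ 117.916667.


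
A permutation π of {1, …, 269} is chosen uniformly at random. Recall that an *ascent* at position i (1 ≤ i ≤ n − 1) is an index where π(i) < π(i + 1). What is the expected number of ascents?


Write X = Σ X_I over i = 1, …, 268, with X_I the indicator of one ascent.
There are 268 indicators.
For each fixed i, the pair (π(i), π(i+1)) is a uniformly random ordered pair of distinct values from {1, …, 269}; by symmetry P[π(i) < π(i+1)] = 1/2.
By linearity: E[X] = 268 · (1/2) = (269 − 1) · (1/2) = 134 ≈ 134.00000.

E[X] = 134 = 134.00000.


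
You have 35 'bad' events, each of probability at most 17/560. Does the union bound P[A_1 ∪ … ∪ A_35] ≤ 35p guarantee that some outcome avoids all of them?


Union bound: P[∪_{i=1}^{35} A_i] ≤ Σ_i P[A_i] ≤ 35·p = 35·(17/560) = 17/16.
Numerically: 17/16 ≈ 1.0625000.
Is 17/16 < 1? NO.
Since the bound 17/16 is ≥ 1, the union bound is uninformative here; it does NOT by itself certify existence.

35·p = 17/16 ≈ 1.0625000; existence NOT certified by the union bound.


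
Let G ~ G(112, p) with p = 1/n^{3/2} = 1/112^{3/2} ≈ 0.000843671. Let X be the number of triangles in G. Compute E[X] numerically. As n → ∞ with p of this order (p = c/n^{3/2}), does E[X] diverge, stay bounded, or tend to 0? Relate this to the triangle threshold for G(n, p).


Number of potential triangles: C(112, 3) = 227920.
Each occurs with probability p³ ≈ (0.000843671)³ ≈ 6.00508139e-10.
By linearity: E[X] = C(112, 3)·p³ ≈ 227920 · 6.00508139e-10 ≈ 0.000137.
Since α = 3/2 > 1, p = c/n^{3/2} = o(1/n) is below the triangle threshold p ~ 1/n. Asymptotically E[X] ~ (c³/6)·n^{3(1−α)} = (1³/6)·n^{-1.5} → 0, so by Markov's inequality G has no triangles w.h.p.

E[X] ≈ 0.000137; in regime p = Θ(1/n^{3/2}) E[X] tends to 0 (below the triangle threshold p ~ 1/n).


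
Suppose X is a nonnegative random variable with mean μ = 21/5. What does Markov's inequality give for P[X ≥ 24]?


μ = E[X] = 21/5, a = 24.
Markov: P[X ≥ 24] ≤ μ/a = (21/5)/24 = 7/40.
Numerically: ≈ 0.175000.
(Since a = 24 > μ = 4.200000, the bound 7/40 is < 1 and informative.)

P[X ≥ 24] ≤ 7/40 ≈ 0.175000.


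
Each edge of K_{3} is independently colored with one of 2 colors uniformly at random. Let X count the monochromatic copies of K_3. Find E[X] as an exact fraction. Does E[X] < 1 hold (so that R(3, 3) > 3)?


E[X] = C(3, 3) · 2^{1 − 3} = 1 · 2^{−2} = 1/4.
As a reduced fraction: E[X] = 1/4 ≈ 0.250.
Is E[X] < 1? YES.
Since E[X] < 1, there exists a 2-coloring of K_{3} with no monochromatic K_3; hence R(3, 3) > 3.

E[X] = 1/4 ≈ 0.250; E[X] < 1, so R(3, 3) > 3.


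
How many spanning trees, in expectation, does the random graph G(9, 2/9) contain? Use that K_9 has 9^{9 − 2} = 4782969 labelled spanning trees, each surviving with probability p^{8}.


K_9 has 9^{9 − 2} = 4782969 labelled spanning trees.
For each such spanning tree H, let X_H = 1 if all 8 edges of H are present in G. Then P[X_H = 1] = p^{8} = (2/9)^{8} = 256/43046721.
By linearity: E[X] = Σ_H E[X_H] = 4782969 · p^{8} = 4782969 · 256/43046721 = 256/9.
Numerically: E[X] ≈ 28.4.

E[X] = 4782969 · (2/9)^{8} = 256/9 ≈ 28.4.


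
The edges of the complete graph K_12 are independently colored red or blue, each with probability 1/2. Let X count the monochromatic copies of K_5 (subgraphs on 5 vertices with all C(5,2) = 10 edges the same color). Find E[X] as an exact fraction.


Let X = Σ_S X_S over the C(12, 5) = 792 subsets S of size 5, where X_S = 1 if the K_5 on S is monochromatic.
For a fixed S, the K_5 on S has C(5, 2) = 10 edges. P[all 10 edges red] = (1/2)^10, and likewise for blue, so P[monochromatic] = 2·(1/2)^10 = 2^{1 − 10} = 1/512.
Summing: E[X] = C(12, 5) · 2^{1 − 10} = 792 · 1/512 = 99/64.
Numerically: E[X] ≈ 1.547.

E[X] = C(12,5)·2^(1−C(5,2)) = 99/64 ≈ 1.547.


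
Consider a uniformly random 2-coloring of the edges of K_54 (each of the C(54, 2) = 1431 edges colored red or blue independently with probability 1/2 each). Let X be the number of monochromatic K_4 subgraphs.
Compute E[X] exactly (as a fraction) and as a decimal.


Let X = Σ_S X_S over the C(54, 4) = 316251 subsets S of size 4, where X_S = 1 if the K_4 on S is monochromatic.
For a fixed S, the K_4 on S has C(4, 2) = 6 edges. P[all 6 edges red] = (1/2)^6, and likewise for blue, so P[monochromatic] = 2·(1/2)^6 = 2^{1 − 6} = 1/32.
Summing: E[X] = C(54, 4) · 2^{1 − 6} = 316251 · 1/32 = 316251/32.
Numerically: E[X] ≈ 9882.84375.

E[X] = C(54,4)·2^(1−C(4,2)) = 316251/32 ≈ 9882.84375.


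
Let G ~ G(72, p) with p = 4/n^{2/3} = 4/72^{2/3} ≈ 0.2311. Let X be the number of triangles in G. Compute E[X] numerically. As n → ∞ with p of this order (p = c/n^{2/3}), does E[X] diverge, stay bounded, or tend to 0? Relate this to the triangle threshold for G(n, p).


Number of potential triangles: C(72, 3) = 59640.
Each occurs with probability p³ ≈ (0.2311)³ ≈ 1.234568e-02.
By linearity: E[X] = C(72, 3)·p³ ≈ 59640 · 1.234568e-02 ≈ 736.2963.
Since α = 2/3 < 1, p = c/n^{2/3} ≫ 1/n is above the triangle threshold p ~ 1/n. Asymptotically E[X] ~ (c³/6)·n^{3(1−α)} = (4³/6)·n^{1} → ∞; triangles are abundant w.h.p.

E[X] ≈ 736.2963; in regime p = Θ(1/n^{2/3}) E[X] diverges (above the triangle threshold p ~ 1/n).


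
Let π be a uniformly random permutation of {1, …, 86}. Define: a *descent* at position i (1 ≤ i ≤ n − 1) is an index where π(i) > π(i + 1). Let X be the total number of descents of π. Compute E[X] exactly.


Write X = Σ X_I over i = 1, …, 85, with X_I the indicator of one descent.
There are 85 indicators.
For each fixed i, the pair (π(i), π(i+1)) is a uniformly random ordered pair of distinct values from {1, …, 86}; by symmetry P[π(i) > π(i+1)] = 1/2.
By linearity: E[X] = 85 · (1/2) = (86 − 1) · (1/2) = 85/2 ≈ 42.500000.

E[X] = 85/2 = 42.500000.


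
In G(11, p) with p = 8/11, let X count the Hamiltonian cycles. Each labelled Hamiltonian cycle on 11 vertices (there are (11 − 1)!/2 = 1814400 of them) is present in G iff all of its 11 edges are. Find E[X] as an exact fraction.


K_11 has (11 − 1)!/2 = 1814400 labelled Hamiltonian cycles.
For each such Hamiltonian cycle H, let X_H = 1 if all 11 edges of H are present in G. Then P[X_H = 1] = p^{11} = (8/11)^{11} = 8589934592/285311670611.
By linearity: E[X] = Σ_H E[X_H] = 1814400 · p^{11} = 1814400 · 8589934592/285311670611 = 15585577323724800/285311670611.
Numerically: E[X] ≈ 5.46e+04.

E[X] = 1814400 · (8/11)^{11} = 15585577323724800/285311670611 ≈ 5.46e+04.


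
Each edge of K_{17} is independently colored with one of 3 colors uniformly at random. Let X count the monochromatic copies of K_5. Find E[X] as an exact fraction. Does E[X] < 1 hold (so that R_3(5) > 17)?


E[X] = C(17, 5) · 3^{1 − 10} = 6188 · 3^{−9} = 6188/19683.
As a reduced fraction: E[X] = 6188/19683 ≈ 0.3143830.
Is E[X] < 1? YES.
Since E[X] < 1, there exists a 3-coloring of K_{17} with no monochromatic K_5; hence R_3(5) > 17.

E[X] = 6188/19683 ≈ 0.3143830; E[X] < 1, so R_3(5) > 17.


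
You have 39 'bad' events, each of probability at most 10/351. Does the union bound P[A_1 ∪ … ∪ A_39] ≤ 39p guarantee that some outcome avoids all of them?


Union bound: P[∪_{i=1}^{39} A_i] ≤ Σ_i P[A_i] ≤ 39·p = 39·(10/351) = 10/9.
Numerically: 10/9 ≈ 1.1111.
Is 10/9 < 1? NO.
Since the bound 10/9 is ≥ 1, the union bound is uninformative here; it does NOT by itself certify existence.

39·p = 10/9 ≈ 1.1111; existence NOT certified by the union bound.


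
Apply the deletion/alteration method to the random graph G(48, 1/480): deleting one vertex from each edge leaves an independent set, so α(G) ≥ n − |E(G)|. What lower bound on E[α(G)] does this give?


E[|E(G)|] = C(48, 2)·p = 1128 · (1/480) = 47/20.
E[α(G)] ≥ n − E[|E(G)|] = 48 − 47/20 = 913/20.
Numerically: ≈ 45.650000.
(This is only a lower bound; the true E[α(G)] may be larger.)

E[α(G)] ≥ 913/20 ≈ 45.650000.


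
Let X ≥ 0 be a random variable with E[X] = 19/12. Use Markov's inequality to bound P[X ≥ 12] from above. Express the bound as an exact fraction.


μ = E[X] = 19/12, a = 12.
Markov: P[X ≥ 12] ≤ μ/a = (19/12)/12 = 19/144.
Numerically: ≈ 0.1319.
(Since a = 12 > μ = 1.5833, the bound 19/144 is < 1 and informative.)

P[X ≥ 12] ≤ 19/144 ≈ 0.1319.


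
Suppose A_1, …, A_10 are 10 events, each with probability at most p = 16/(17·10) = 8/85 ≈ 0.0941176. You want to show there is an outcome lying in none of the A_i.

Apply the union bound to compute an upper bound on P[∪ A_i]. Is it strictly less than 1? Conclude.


Union bound: P[∪_{i=1}^{10} A_i] ≤ Σ_i P[A_i] ≤ 10·p = 10·(8/85) = 16/17.
Numerically: 16/17 ≈ 0.9411765.
Is 16/17 < 1? YES.
Since P[∪ A_i] ≤ 16/17 < 1, the complement has P[∩ A_i^c] ≥ 1 − 16/17 = 1/17 > 0, so some outcome avoids every A_i.

10·p = 16/17 ≈ 0.9411765; existence CERTIFIED by the union bound.


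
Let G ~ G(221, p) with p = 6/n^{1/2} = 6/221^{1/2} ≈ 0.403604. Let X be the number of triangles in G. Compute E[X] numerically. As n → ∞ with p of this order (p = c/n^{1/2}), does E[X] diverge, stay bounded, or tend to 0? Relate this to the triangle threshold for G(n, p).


Number of potential triangles: C(221, 3) = 1774630.
Each occurs with probability p³ ≈ (0.403604)³ ≈ 6.57453953e-02.
By linearity: E[X] = C(221, 3)·p³ ≈ 1774630 · 6.57453953e-02 ≈ 116673.750773.
Since α = 1/2 < 1, p = c/n^{1/2} ≫ 1/n is above the triangle threshold p ~ 1/n. Asymptotically E[X] ~ (c³/6)·n^{3(1−α)} = (6³/6)·n^{1.5} → ∞; triangles are abundant w.h.p.

E[X] ≈ 116673.750773; in regime p = Θ(1/n^{1/2}) E[X] diverges (above the triangle threshold p ~ 1/n).


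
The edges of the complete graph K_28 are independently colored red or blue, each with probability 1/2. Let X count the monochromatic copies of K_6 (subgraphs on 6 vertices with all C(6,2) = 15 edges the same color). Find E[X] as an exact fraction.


Let X = Σ_S X_S over the C(28, 6) = 376740 subsets S of size 6, where X_S = 1 if the K_6 on S is monochromatic.
For a fixed S, the K_6 on S has C(6, 2) = 15 edges. P[all 15 edges red] = (1/2)^15, and likewise for blue, so P[monochromatic] = 2·(1/2)^15 = 2^{1 − 15} = 1/16384.
Summing: E[X] = C(28, 6) · 2^{1 − 15} = 376740 · 1/16384 = 94185/4096.
Numerically: E[X] ≈ 22.994385.

E[X] = C(28,6)·2^(1−C(6,2)) = 94185/4096 ≈ 22.994385.


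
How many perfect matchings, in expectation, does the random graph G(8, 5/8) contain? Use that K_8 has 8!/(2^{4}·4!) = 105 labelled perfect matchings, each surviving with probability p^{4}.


K_8 has 8!/(2^{4}·4!) = 105 labelled perfect matchings.
For each such perfect matching H, let X_H = 1 if all 4 edges of H are present in G. Then P[X_H = 1] = p^{4} = (5/8)^{4} = 625/4096.
Summing the indicators: E[X] = Σ_H E[X_H] = 105 · p^{4} = 105 · 625/4096 = 65625/4096.
Numerically: E[X] ≈ 16.0217.

E[X] = 105 · (5/8)^{4} = 65625/4096 ≈ 16.0217.


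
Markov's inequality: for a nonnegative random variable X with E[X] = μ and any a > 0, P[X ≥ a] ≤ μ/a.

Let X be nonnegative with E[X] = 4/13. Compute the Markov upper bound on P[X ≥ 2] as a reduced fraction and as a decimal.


μ = E[X] = 4/13, a = 2.
Markov: P[X ≥ 2] ≤ μ/a = (4/13)/2 = 2/13.
Numerically: ≈ 0.15385.
(Since a = 2 > μ = 0.30769, the bound 2/13 is < 1 and informative.)

P[X ≥ 2] ≤ 2/13 ≈ 0.15385.


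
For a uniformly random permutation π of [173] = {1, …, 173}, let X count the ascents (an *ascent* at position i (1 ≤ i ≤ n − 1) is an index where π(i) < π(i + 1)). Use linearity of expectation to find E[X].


Write X = Σ X_I over i = 1, …, 172, with X_I the indicator of one ascent.
There are 172 indicators.
For each fixed i, the pair (π(i), π(i+1)) is a uniformly random ordered pair of distinct values from {1, …, 173}; by symmetry P[π(i) < π(i+1)] = 1/2.
By linearity: E[X] = 172 · (1/2) = (173 − 1) · (1/2) = 86 ≈ 86.000000.

E[X] = 86 = 86.000000.


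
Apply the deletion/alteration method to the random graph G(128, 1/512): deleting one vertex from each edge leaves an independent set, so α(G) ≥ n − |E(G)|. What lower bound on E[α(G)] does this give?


E[|E(G)|] = C(128, 2)·p = 8128 · (1/512) = 127/8.
E[α(G)] ≥ n − E[|E(G)|] = 128 − 127/8 = 897/8.
Numerically: ≈ 112.12500.
(This is only a lower bound; the true E[α(G)] may be larger.)

E[α(G)] ≥ 897/8 ≈ 112.12500.


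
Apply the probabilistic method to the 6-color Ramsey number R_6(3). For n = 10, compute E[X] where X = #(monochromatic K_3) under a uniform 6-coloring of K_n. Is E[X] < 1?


E[X] = C(10, 3) · 6^{1 − 3} = 120 · 6^{−2} = 120/36.
As a reduced fraction: E[X] = 10/3 ≈ 3.3333.
Is E[X] < 1? NO.
Since E[X] ≥ 1, the first-moment bound is inconclusive at n = 10; it does NOT by itself certify R_6(3) > 10.

E[X] = 10/3 ≈ 3.3333; E[X] ≥ 1; first-moment method inconclusive here.


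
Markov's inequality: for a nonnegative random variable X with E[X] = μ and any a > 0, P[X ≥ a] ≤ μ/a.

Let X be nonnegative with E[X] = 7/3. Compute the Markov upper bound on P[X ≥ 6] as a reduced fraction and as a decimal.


μ = E[X] = 7/3, a = 6.
Markov: P[X ≥ 6] ≤ μ/a = (7/3)/6 = 7/18.
Numerically: ≈ 0.389.
(Since a = 6 > μ = 2.333, the bound 7/18 is < 1 and informative.)

P[X ≥ 6] ≤ 7/18 ≈ 0.389.


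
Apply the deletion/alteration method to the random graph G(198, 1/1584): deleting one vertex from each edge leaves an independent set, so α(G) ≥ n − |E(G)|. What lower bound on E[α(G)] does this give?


E[|E(G)|] = C(198, 2)·p = 19503 · (1/1584) = 197/16.
E[α(G)] ≥ n − E[|E(G)|] = 198 − 197/16 = 2971/16.
Numerically: ≈ 185.688.
(This is only a lower bound; the true E[α(G)] may be larger.)

E[α(G)] ≥ 2971/16 ≈ 185.688.


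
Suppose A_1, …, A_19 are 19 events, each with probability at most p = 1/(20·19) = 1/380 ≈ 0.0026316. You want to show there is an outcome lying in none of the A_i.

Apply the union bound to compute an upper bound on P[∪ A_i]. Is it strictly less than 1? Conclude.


Union bound: P[∪_{i=1}^{19} A_i] ≤ Σ_i P[A_i] ≤ 19·p = 19·(1/380) = 1/20.
Numerically: 1/20 ≈ 0.0500000.
Is 1/20 < 1? YES.
Since P[∪ A_i] ≤ 1/20 < 1, the complement has P[∩ A_i^c] ≥ 1 − 1/20 = 19/20 > 0, so some outcome avoids every A_i.

19·p = 1/20 ≈ 0.0500000; existence CERTIFIED by the union bound.


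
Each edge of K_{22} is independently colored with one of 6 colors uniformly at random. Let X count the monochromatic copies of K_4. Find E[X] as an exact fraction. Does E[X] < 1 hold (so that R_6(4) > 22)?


E[X] = C(22, 4) · 6^{1 − 6} = 7315 · 6^{−5} = 7315/7776.
As a reduced fraction: E[X] = 7315/7776 ≈ 0.94072.
Is E[X] < 1? YES.
Since E[X] < 1, there exists a 6-coloring of K_{22} with no monochromatic K_4; hence R_6(4) > 22.

E[X] = 7315/7776 ≈ 0.94072; E[X] < 1, so R_6(4) > 22.


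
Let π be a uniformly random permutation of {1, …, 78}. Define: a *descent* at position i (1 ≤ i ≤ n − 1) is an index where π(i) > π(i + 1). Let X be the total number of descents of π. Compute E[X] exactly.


Write X = Σ X_I over i = 1, …, 77, with X_I the indicator of one descent.
There are 77 indicators.
For each fixed i, the pair (π(i), π(i+1)) is a uniformly random ordered pair of distinct values from {1, …, 78}; by symmetry P[π(i) > π(i+1)] = 1/2.
By linearity: E[X] = 77 · (1/2) = (78 − 1) · (1/2) = 77/2 ≈ 38.500000.

E[X] = 77/2 = 38.500000.


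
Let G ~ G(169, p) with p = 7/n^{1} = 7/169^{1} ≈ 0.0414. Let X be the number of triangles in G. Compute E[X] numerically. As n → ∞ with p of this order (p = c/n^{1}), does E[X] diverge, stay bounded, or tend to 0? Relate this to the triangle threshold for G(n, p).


Number of potential triangles: C(169, 3) = 790244.
Each occurs with probability p³ ≈ (0.0414)³ ≈ 7.10614e-05.
By linearity: E[X] = C(169, 3)·p³ ≈ 790244 · 7.10614e-05 ≈ 56.156.
Here α = 1, so p = 7/n is exactly at the triangle threshold p ~ 1/n. Asymptotically E[X] → c³/6 = 7³/6 = 343/6 ≈ 57.167, a bounded constant. In this regime the triangle count is asymptotically Poisson(c³/6).

E[X] ≈ 56.156; in regime p = Θ(1/n^{1}) E[X] stays bounded (at the triangle threshold p ~ 1/n).


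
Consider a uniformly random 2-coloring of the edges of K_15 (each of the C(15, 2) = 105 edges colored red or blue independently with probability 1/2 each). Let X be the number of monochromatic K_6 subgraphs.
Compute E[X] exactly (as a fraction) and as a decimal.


Let X = Σ_S X_S over the C(15, 6) = 5005 subsets S of size 6, where X_S = 1 if the K_6 on S is monochromatic.
For a fixed S, the K_6 on S has C(6, 2) = 15 edges. P[all 15 edges red] = (1/2)^15, and likewise for blue, so P[monochromatic] = 2·(1/2)^15 = 2^{1 − 15} = 1/16384.
By linearity of expectation: E[X] = C(15, 6) · 2^{1 − 15} = 5005 · 1/16384 = 5005/16384.
Numerically: E[X] ≈ 0.305481.

E[X] = C(15,6)·2^(1−C(6,2)) = 5005/16384 ≈ 0.305481.


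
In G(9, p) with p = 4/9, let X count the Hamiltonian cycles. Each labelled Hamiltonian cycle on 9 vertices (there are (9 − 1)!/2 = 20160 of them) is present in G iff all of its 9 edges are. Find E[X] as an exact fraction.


K_9 has (9 − 1)!/2 = 20160 labelled Hamiltonian cycles.
For each such Hamiltonian cycle H, let X_H = 1 if all 9 edges of H are present in G. Then P[X_H = 1] = p^{9} = (4/9)^{9} = 262144/387420489.
By linearity: E[X] = Σ_H E[X_H] = 20160 · p^{9} = 20160 · 262144/387420489 = 587202560/43046721.
Numerically: E[X] ≈ 13.6.

E[X] = 20160 · (4/9)^{9} = 587202560/43046721 ≈ 13.6.


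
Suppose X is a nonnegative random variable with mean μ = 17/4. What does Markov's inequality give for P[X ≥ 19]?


μ = E[X] = 17/4, a = 19.
Markov: P[X ≥ 19] ≤ μ/a = (17/4)/19 = 17/76.
Numerically: ≈ 0.224.
(Since a = 19 > μ = 4.250, the bound 17/76 is < 1 and informative.)

P[X ≥ 19] ≤ 17/76 ≈ 0.224.


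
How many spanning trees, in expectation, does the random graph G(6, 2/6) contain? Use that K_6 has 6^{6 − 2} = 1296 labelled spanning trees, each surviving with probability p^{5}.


K_6 has 6^{6 − 2} = 1296 labelled spanning trees.
For each such spanning tree H, let X_H = 1 if all 5 edges of H are present in G. Then P[X_H = 1] = p^{5} = (1/3)^{5} = 1/243.
Summing the indicators: E[X] = Σ_H E[X_H] = 1296 · p^{5} = 1296 · 1/243 = 16/3.
Numerically: E[X] ≈ 5.33333.

E[X] = 1296 · (1/3)^{5} = 16/3 ≈ 5.33333.


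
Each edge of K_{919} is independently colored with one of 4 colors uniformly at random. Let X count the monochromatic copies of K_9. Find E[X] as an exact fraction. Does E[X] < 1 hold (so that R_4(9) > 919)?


E[X] = C(919, 9) · 4^{1 − 36} = 1238828681639563077558 · 4^{−35} = 1238828681639563077558/1180591620717411303424.
As a reduced fraction: E[X] = 619414340819781538779/590295810358705651712 ≈ 1.0493.
Is E[X] < 1? NO.
Since E[X] ≥ 1, the first-moment bound is inconclusive at n = 919; it does NOT by itself certify R_4(9) > 919.

E[X] = 619414340819781538779/590295810358705651712 ≈ 1.0493; E[X] ≥ 1; first-moment method inconclusive here.


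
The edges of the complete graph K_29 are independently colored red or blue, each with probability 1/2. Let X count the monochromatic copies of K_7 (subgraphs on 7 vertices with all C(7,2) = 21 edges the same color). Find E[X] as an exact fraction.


Let X = Σ_S X_S over the C(29, 7) = 1560780 subsets S of size 7, where X_S = 1 if the K_7 on S is monochromatic.
For a fixed S, the K_7 on S has C(7, 2) = 21 edges. P[all 21 edges red] = (1/2)^21, and likewise for blue, so P[monochromatic] = 2·(1/2)^21 = 2^{1 − 21} = 1/1048576.
Summing: E[X] = C(29, 7) · 2^{1 − 21} = 1560780 · 1/1048576 = 390195/262144.
Numerically: E[X] ≈ 1.48848.

E[X] = C(29,7)·2^(1−C(7,2)) = 390195/262144 ≈ 1.48848.


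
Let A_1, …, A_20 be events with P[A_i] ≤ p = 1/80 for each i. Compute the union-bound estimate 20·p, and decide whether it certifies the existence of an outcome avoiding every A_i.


Union bound: P[∪_{i=1}^{20} A_i] ≤ Σ_i P[A_i] ≤ 20·p = 20·(1/80) = 1/4.
Numerically: 1/4 ≈ 0.250000.
Is 1/4 < 1? YES.
Since P[∪ A_i] ≤ 1/4 < 1, the complement has P[∩ A_i^c] ≥ 1 − 1/4 = 3/4 > 0, so some outcome avoids every A_i.

20·p = 1/4 ≈ 0.250000; existence CERTIFIED by the union bound.


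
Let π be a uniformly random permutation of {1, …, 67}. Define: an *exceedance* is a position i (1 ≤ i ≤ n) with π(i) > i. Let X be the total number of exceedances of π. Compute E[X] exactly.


Write X = Σ_{i=1}^{67} X_i, where X_i = 1_{π(i) > i}.
For each fixed i, π(i) is uniform over {1, …, 67} (marginal of a uniform permutation), so P[π(i) > i] = (n − i)/n. Summing: Σ_{i=1}^{67} (n − i)/n = (0 + 1 + … + 66)/67 = 67(67 − 1)/(2·67) = (67 − 1)/2.
Hence E[X] = Σ_{i=1}^{67} (67 − i)/67 = 33 ≈ 33.000.

E[X] = 33 = 33.000.


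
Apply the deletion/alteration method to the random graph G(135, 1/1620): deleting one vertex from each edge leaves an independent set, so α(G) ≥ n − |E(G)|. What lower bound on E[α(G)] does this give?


E[|E(G)|] = C(135, 2)·p = 9045 · (1/1620) = 67/12.
E[α(G)] ≥ n − E[|E(G)|] = 135 − 67/12 = 1553/12.
Numerically: ≈ 129.417.
(This is only a lower bound; the true E[α(G)] may be larger.)

E[α(G)] ≥ 1553/12 ≈ 129.417.


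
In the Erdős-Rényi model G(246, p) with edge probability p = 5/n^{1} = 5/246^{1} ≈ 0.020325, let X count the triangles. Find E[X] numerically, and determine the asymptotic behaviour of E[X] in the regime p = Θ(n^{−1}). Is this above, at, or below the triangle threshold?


Number of potential triangles: C(246, 3) = 2450980.
Each occurs with probability p³ ≈ (0.020325)³ ≈ 8.3966237e-06.
By linearity: E[X] = C(246, 3)·p³ ≈ 2450980 · 8.3966237e-06 ≈ 20.57996.
Here α = 1, so p = 5/n is exactly at the triangle threshold p ~ 1/n. Asymptotically E[X] → c³/6 = 5³/6 = 125/6 ≈ 20.83333, a bounded constant. In this regime the triangle count is asymptotically Poisson(c³/6).

E[X] ≈ 20.57996; in regime p = Θ(1/n^{1}) E[X] stays bounded (at the triangle threshold p ~ 1/n).


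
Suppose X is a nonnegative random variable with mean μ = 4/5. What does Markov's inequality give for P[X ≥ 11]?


μ = E[X] = 4/5, a = 11.
Markov: P[X ≥ 11] ≤ μ/a = (4/5)/11 = 4/55.
Numerically: ≈ 0.07273.
(Since a = 11 > μ = 0.80000, the bound 4/55 is < 1 and informative.)

P[X ≥ 11] ≤ 4/55 ≈ 0.07273.


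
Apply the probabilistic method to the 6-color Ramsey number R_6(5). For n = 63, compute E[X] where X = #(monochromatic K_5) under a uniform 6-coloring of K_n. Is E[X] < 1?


E[X] = C(63, 5) · 6^{1 − 10} = 7028847 · 6^{−9} = 7028847/10077696.
As a reduced fraction: E[X] = 780983/1119744 ≈ 0.6975.
Is E[X] < 1? YES.
Since E[X] < 1, there exists a 6-coloring of K_{63} with no monochromatic K_5; hence R_6(5) > 63.

E[X] = 780983/1119744 ≈ 0.6975; E[X] < 1, so R_6(5) > 63.


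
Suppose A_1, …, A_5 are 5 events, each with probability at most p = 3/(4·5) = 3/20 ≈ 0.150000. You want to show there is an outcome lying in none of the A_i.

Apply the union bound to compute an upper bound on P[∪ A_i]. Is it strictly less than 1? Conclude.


Union bound: P[∪_{i=1}^{5} A_i] ≤ Σ_i P[A_i] ≤ 5·p = 5·(3/20) = 3/4.
Numerically: 3/4 ≈ 0.750000.
Is 3/4 < 1? YES.
Since P[∪ A_i] ≤ 3/4 < 1, the complement has P[∩ A_i^c] ≥ 1 − 3/4 = 1/4 > 0, so some outcome avoids every A_i.

5·p = 3/4 ≈ 0.750000; existence CERTIFIED by the union bound.


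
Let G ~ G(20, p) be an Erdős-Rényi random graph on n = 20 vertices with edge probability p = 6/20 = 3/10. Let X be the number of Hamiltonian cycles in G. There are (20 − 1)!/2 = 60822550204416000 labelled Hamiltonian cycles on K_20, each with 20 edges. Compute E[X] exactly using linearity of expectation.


K_20 has (20 − 1)!/2 = 60822550204416000 labelled Hamiltonian cycles.
For each such Hamiltonian cycle H, let X_H = 1 if all 20 edges of H are present in G. Then P[X_H = 1] = p^{20} = (3/10)^{20} = 3486784401/100000000000000000000.
Summing the indicators: E[X] = Σ_H E[X_H] = 60822550204416000 · p^{20} = 60822550204416000 · 3486784401/100000000000000000000 = 51776152168407487821/24414062500000.
Numerically: E[X] ≈ 2.1208e+06.

E[X] = 60822550204416000 · (3/10)^{20} = 51776152168407487821/24414062500000 ≈ 2.1208e+06.


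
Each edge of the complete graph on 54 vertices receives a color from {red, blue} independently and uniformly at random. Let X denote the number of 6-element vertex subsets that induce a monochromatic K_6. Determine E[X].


Let X = Σ_S X_S over the C(54, 6) = 25827165 subsets S of size 6, where X_S = 1 if the K_6 on S is monochromatic.
For a fixed S, the K_6 on S has C(6, 2) = 15 edges. P[all 15 edges red] = (1/2)^15, and likewise for blue, so P[monochromatic] = 2·(1/2)^15 = 2^{1 − 15} = 1/16384.
Summing: E[X] = C(54, 6) · 2^{1 − 15} = 25827165 · 1/16384 = 25827165/16384.
Numerically: E[X] ≈ 1576.365.

E[X] = C(54,6)·2^(1−C(6,2)) = 25827165/16384 ≈ 1576.365.


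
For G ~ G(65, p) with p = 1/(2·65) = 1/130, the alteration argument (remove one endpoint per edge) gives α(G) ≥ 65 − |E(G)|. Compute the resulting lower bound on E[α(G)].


E[|E(G)|] = C(65, 2)·p = 2080 · (1/130) = 16.
E[α(G)] ≥ n − E[|E(G)|] = 65 − 16 = 49.
Numerically: ≈ 49.0000.
(This is only a lower bound; the true E[α(G)] may be larger.)

E[α(G)] ≥ 49 ≈ 49.0000.


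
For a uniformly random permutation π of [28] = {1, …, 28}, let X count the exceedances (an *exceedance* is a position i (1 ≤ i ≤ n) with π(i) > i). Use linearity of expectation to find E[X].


Write X = Σ_{i=1}^{28} X_i, where X_i = 1_{π(i) > i}.
For each fixed i, π(i) is uniform over {1, …, 28} (marginal of a uniform permutation), so P[π(i) > i] = (n − i)/n. Summing: Σ_{i=1}^{28} (n − i)/n = (0 + 1 + … + 27)/28 = 28(28 − 1)/(2·28) = (28 − 1)/2.
Hence E[X] = Σ_{i=1}^{28} (28 − i)/28 = 27/2 ≈ 13.5000.

E[X] = 27/2 = 13.5000.


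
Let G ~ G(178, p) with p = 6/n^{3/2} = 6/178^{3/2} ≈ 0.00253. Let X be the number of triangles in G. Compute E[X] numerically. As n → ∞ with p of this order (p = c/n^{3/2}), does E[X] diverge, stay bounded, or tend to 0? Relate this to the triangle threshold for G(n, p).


Number of potential triangles: C(178, 3) = 924176.
Each occurs with probability p³ ≈ (0.00253)³ ≈ 1.61274e-08.
By linearity: E[X] = C(178, 3)·p³ ≈ 924176 · 1.61274e-08 ≈ 0.015.
Since α = 3/2 > 1, p = c/n^{3/2} = o(1/n) is below the triangle threshold p ~ 1/n. Asymptotically E[X] ~ (c³/6)·n^{3(1−α)} = (6³/6)·n^{-1.5} → 0, so by Markov's inequality G has no triangles w.h.p.

E[X] ≈ 0.015; in regime p = Θ(1/n^{3/2}) E[X] tends to 0 (below the triangle threshold p ~ 1/n).


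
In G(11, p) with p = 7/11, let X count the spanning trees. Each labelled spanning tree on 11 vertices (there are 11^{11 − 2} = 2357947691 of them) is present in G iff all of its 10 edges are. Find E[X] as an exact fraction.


K_11 has 11^{11 − 2} = 2357947691 labelled spanning trees.
For each such spanning tree H, let X_H = 1 if all 10 edges of H are present in G. Then P[X_H = 1] = p^{10} = (7/11)^{10} = 282475249/25937424601.
By linearity of expectation: E[X] = Σ_H E[X_H] = 2357947691 · p^{10} = 2357947691 · 282475249/25937424601 = 282475249/11.
Numerically: E[X] ≈ 2.57e+07.

E[X] = 2357947691 · (7/11)^{10} = 282475249/11 ≈ 2.57e+07.


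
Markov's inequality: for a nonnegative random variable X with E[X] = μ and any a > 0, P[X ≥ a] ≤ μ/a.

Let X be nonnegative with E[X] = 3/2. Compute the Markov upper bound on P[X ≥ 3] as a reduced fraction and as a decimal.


μ = E[X] = 3/2, a = 3.
Markov: P[X ≥ 3] ≤ μ/a = (3/2)/3 = 1/2.
Numerically: ≈ 0.50000.
(Since a = 3 > μ = 1.50000, the bound 1/2 is < 1 and informative.)

P[X ≥ 3] ≤ 1/2 ≈ 0.50000.


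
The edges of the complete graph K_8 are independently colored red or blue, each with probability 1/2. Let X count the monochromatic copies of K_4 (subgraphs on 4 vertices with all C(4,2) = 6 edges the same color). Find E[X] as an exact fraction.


Let X = Σ_S X_S over the C(8, 4) = 70 subsets S of size 4, where X_S = 1 if the K_4 on S is monochromatic.
For a fixed S, the K_4 on S has C(4, 2) = 6 edges. P[all 6 edges red] = (1/2)^6, and likewise for blue, so P[monochromatic] = 2·(1/2)^6 = 2^{1 − 6} = 1/32.
By linearity: E[X] = C(8, 4) · 2^{1 − 6} = 70 · 1/32 = 35/16.
Numerically: E[X] ≈ 2.18750.

E[X] = C(8,4)·2^(1−C(4,2)) = 35/16 ≈ 2.18750.


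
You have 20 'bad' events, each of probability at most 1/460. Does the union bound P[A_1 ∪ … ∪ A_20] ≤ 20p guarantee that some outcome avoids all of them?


Union bound: P[∪_{i=1}^{20} A_i] ≤ Σ_i P[A_i] ≤ 20·p = 20·(1/460) = 1/23.
Numerically: 1/23 ≈ 0.04348.
Is 1/23 < 1? YES.
Since P[∪ A_i] ≤ 1/23 < 1, the complement has P[∩ A_i^c] ≥ 1 − 1/23 = 22/23 > 0, so some outcome avoids every A_i.

20·p = 1/23 ≈ 0.04348; existence CERTIFIED by the union bound.


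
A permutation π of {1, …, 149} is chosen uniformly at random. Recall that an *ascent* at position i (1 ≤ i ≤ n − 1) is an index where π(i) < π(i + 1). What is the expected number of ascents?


Write X = Σ X_I over i = 1, …, 148, with X_I the indicator of one ascent.
There are 148 indicators.
For each fixed i, the pair (π(i), π(i+1)) is a uniformly random ordered pair of distinct values from {1, …, 149}; by symmetry P[π(i) < π(i+1)] = 1/2.
By linearity: E[X] = 148 · (1/2) = (149 − 1) · (1/2) = 74 ≈ 74.000000.

E[X] = 74 = 74.000000.


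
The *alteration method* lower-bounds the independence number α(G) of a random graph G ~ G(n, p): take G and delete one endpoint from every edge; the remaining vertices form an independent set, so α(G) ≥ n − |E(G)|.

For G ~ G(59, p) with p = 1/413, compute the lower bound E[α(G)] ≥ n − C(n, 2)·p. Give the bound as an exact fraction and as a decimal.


E[|E(G)|] = C(59, 2)·p = 1711 · (1/413) = 29/7.
E[α(G)] ≥ n − E[|E(G)|] = 59 − 29/7 = 384/7.
Numerically: ≈ 54.857.
(This is only a lower bound; the true E[α(G)] may be larger.)

E[α(G)] ≥ 384/7 ≈ 54.857.


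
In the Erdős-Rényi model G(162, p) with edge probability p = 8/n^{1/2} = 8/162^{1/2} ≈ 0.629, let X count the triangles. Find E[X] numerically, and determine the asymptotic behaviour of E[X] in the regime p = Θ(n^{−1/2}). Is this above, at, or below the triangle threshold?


Number of potential triangles: C(162, 3) = 695520.
Each occurs with probability p³ ≈ (0.629)³ ≈ 2.48312e-01.
By linearity: E[X] = C(162, 3)·p³ ≈ 695520 · 2.48312e-01 ≈ 172705.855.
Since α = 1/2 < 1, p = c/n^{1/2} ≫ 1/n is above the triangle threshold p ~ 1/n. Asymptotically E[X] ~ (c³/6)·n^{3(1−α)} = (8³/6)·n^{1.5} → ∞; triangles are abundant w.h.p.

E[X] ≈ 172705.855; in regime p = Θ(1/n^{1/2}) E[X] diverges (above the triangle threshold p ~ 1/n).


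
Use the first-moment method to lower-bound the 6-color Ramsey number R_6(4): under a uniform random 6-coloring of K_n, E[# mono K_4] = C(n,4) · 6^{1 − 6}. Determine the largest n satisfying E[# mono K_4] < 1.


We need C(n, 4) · 6^{1 − 6} < 1, i.e. C(n, 4) < 6^{6 − 1} = 7776.
Check values of n near the boundary:
  n = 16: C(16, 4) = 1820; 1820 < 7776? YES
  n = 17: C(17, 4) = 2380; 2380 < 7776? YES
  n = 18: C(18, 4) = 3060; 3060 < 7776? YES
  n = 19: C(19, 4) = 3876; 3876 < 7776? YES
  n = 20: C(20, 4) = 4845; 4845 < 7776? YES
  n = 21: C(21, 4) = 5985; 5985 < 7776? YES
  n = 22: C(22, 4) = 7315; 7315 < 7776? YES
  n = 23: C(23, 4) = 8855; 8855 < 7776? NO
  n = 24: C(24, 4) = 10626; 10626 < 7776? NO
  n = 25: C(25, 4) = 12650; 12650 < 7776? NO
The largest n with C(n, 4) < 7776 is n = 22 (where E[X] = 7315/7776 ≈ 0.941). Hence R_6(4) > 22, i.e. R_6(4) ≥ 23.

Largest n = 22; hence R_6(4) > 22.


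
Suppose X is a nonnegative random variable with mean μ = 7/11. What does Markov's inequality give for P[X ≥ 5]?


μ = E[X] = 7/11, a = 5.
Markov: P[X ≥ 5] ≤ μ/a = (7/11)/5 = 7/55.
Numerically: ≈ 0.127273.
(Since a = 5 > μ = 0.636364, the bound 7/55 is < 1 and informative.)

P[X ≥ 5] ≤ 7/55 ≈ 0.127273.


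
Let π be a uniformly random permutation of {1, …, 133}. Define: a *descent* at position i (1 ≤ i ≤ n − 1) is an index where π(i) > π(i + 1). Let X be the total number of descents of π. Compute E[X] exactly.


Write X = Σ X_I over i = 1, …, 132, with X_I the indicator of one descent.
There are 132 indicators.
For each fixed i, the pair (π(i), π(i+1)) is a uniformly random ordered pair of distinct values from {1, …, 133}; by symmetry P[π(i) > π(i+1)] = 1/2.
By linearity: E[X] = 132 · (1/2) = (133 − 1) · (1/2) = 66 ≈ 66.00000.

E[X] = 66 = 66.00000.


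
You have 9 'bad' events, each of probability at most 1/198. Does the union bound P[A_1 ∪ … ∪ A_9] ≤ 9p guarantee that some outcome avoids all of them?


Union bound: P[∪_{i=1}^{9} A_i] ≤ Σ_i P[A_i] ≤ 9·p = 9·(1/198) = 1/22.
Numerically: 1/22 ≈ 0.045455.
Is 1/22 < 1? YES.
Since P[∪ A_i] ≤ 1/22 < 1, the complement has P[∩ A_i^c] ≥ 1 − 1/22 = 21/22 > 0, so some outcome avoids every A_i.

9·p = 1/22 ≈ 0.045455; existence CERTIFIED by the union bound.


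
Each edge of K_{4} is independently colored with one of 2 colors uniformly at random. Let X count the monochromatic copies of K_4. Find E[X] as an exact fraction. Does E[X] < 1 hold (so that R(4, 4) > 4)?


E[X] = C(4, 4) · 2^{1 − 6} = 1 · 2^{−5} = 1/32.
As a reduced fraction: E[X] = 1/32 ≈ 0.0312.
Is E[X] < 1? YES.
Since E[X] < 1, there exists a 2-coloring of K_{4} with no monochromatic K_4; hence R(4, 4) > 4.

E[X] = 1/32 ≈ 0.0312; E[X] < 1, so R(4, 4) > 4.


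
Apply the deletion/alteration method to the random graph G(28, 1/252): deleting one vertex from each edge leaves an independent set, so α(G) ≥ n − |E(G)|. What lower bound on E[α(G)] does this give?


E[|E(G)|] = C(28, 2)·p = 378 · (1/252) = 3/2.
E[α(G)] ≥ n − E[|E(G)|] = 28 − 3/2 = 53/2.
Numerically: ≈ 26.500.
(This is only a lower bound; the true E[α(G)] may be larger.)

E[α(G)] ≥ 53/2 ≈ 26.500.


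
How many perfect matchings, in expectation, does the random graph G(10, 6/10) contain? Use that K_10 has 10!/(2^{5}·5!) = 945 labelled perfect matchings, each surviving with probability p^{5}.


K_10 has 10!/(2^{5}·5!) = 945 labelled perfect matchings.
For each such perfect matching H, let X_H = 1 if all 5 edges of H are present in G. Then P[X_H = 1] = p^{5} = (3/5)^{5} = 243/3125.
By linearity: E[X] = Σ_H E[X_H] = 945 · p^{5} = 945 · 243/3125 = 45927/625.
Numerically: E[X] ≈ 73.48.

E[X] = 945 · (3/5)^{5} = 45927/625 ≈ 73.48.


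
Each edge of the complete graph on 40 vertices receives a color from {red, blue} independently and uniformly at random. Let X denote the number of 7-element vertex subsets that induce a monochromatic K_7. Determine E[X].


Let X = Σ_S X_S over the C(40, 7) = 18643560 subsets S of size 7, where X_S = 1 if the K_7 on S is monochromatic.
For a fixed S, the K_7 on S has C(7, 2) = 21 edges. P[all 21 edges red] = (1/2)^21, and likewise for blue, so P[monochromatic] = 2·(1/2)^21 = 2^{1 − 21} = 1/1048576.
Summing: E[X] = C(40, 7) · 2^{1 − 21} = 18643560 · 1/1048576 = 2330445/131072.
Numerically: E[X] ≈ 17.780.

E[X] = C(40,7)·2^(1−C(7,2)) = 2330445/131072 ≈ 17.780.


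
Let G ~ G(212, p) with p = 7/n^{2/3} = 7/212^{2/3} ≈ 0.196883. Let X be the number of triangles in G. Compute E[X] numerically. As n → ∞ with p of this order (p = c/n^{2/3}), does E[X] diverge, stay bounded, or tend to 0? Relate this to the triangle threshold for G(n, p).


Number of potential triangles: C(212, 3) = 1565620.
Each occurs with probability p³ ≈ (0.196883)³ ≈ 7.63171947e-03.
By linearity: E[X] = C(212, 3)·p³ ≈ 1565620 · 7.63171947e-03 ≈ 11948.372642.
Since α = 2/3 < 1, p = c/n^{2/3} ≫ 1/n is above the triangle threshold p ~ 1/n. Asymptotically E[X] ~ (c³/6)·n^{3(1−α)} = (7³/6)·n^{1} → ∞; triangles are abundant w.h.p.

E[X] ≈ 11948.372642; in regime p = Θ(1/n^{2/3}) E[X] diverges (above the triangle threshold p ~ 1/n).
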